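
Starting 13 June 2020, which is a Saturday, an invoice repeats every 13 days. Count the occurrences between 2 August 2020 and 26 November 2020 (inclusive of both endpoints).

9

Occurrences land 13·i days after 13 June 2020 for i = 0, 1, 2, …
2 August 2020 is 50 days after the start; 50 ÷ 13 = 3 remainder 11; since the remainder is 11, round up to i = 4. First occurrence in the window: #5 on 4 August 2020 (4×13 = 52 days in).
26 November 2020 is 166 days after the start; 166 ÷ 13 = 12 remainder 10. Last occurrence in the window: #13 on 16 November 2020.
Occurrences #5 through #13: 9 in total.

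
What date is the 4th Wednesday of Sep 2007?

The first Wednesday of Sep 2007 is Sep 5.
The 4th Wednesday is 3 weeks later: 5 + 21 = 26.

Sep 26, 2007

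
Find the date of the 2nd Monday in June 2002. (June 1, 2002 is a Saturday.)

June 2002 begins on a Saturday, so the first Monday is June 3 (2 days later).
The 2nd Monday is 1 weeks later: 3 + 7 = 10.

2002-06-10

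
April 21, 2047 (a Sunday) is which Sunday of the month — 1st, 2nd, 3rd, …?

3rd

Day 21 falls in week ⌈21/7⌉ of the month.
Days 1–7 hold the 1st Sunday, 8–14 the 2nd, 15–21 the 3rd, 22–28 the 4th, 29–31 the 5th.
21 is in the range for the 3rd.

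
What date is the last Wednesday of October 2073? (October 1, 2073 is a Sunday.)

October 2073 begins on a Sunday, so the first Wednesday is October 4 (3 days later).
October 2073 has 31 days. Adding weeks: 4, 11, 18, 25 — the last one ≤ 31 is the 25th.

October 25, 2073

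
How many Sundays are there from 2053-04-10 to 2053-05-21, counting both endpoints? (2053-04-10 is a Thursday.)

2053-04-10 is a Thursday; the first Sunday on or after it is 2053-04-13 (3 days later).
From 2053-04-13 to 2053-05-21: 17 + 21 = 38 days (rest of April, May).
38 ÷ 7 = 5 full weeks with remainder 3, so 5 more Sundays after the first → 6.

6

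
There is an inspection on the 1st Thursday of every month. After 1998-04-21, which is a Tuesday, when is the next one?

April 1998 starts on a Wednesday, so its 1st Thursday is 1998-04-02 (1 day in).
That is not after 1998-04-21, so look at May 1998.
May 1998 starts on a Friday, so its 1st Thursday is 1998-05-07 (6 days in).

1998-05-07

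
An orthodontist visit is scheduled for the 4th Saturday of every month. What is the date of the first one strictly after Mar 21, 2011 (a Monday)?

Mar 2011 starts on a Tuesday; its first Saturday is the 5th, so the 4th Saturday is the 26th — Mar 26, 2011.
Mar 26, 2011 is after Mar 21, 2011, so that is the next one.

Mar 26, 2011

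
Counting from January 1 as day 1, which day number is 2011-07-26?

207

Days in months before July: 31 + 28 + 31 + 30 + 31 + 30 = 181.
Plus 26 days into July → day 207.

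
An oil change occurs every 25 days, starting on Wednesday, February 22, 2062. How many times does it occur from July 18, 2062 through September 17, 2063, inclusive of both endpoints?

Occurrences land 25·i days after February 22, 2062 for i = 0, 1, 2, …
July 18, 2062 is 146 days after the start; 146 ÷ 25 = 5 remainder 21; since the remainder is 21, round up to i = 6. First occurrence in the window: #7 on July 22, 2062 (6×25 = 150 days in).
September 17, 2063 is 572 days after the start; 572 ÷ 25 = 22 remainder 22. Last occurrence in the window: #23 on August 26, 2063.
Occurrences #7 through #23: 17 in total.

17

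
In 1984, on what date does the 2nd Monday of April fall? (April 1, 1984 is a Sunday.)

April 1984 begins on a Sunday, so the first Monday is April 2 (1 day later).
The 2nd Monday is 1 weeks later: 2 + 7 = 9.

April 9, 1984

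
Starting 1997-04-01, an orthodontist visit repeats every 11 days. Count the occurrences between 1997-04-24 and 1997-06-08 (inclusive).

4

Occurrences land 11·i days after 1997-04-01 for i = 0, 1, 2, …
1997-04-24 is 23 days after the start; 23 ÷ 11 = 2 remainder 1; since the remainder is 1, round up to i = 3. First occurrence in the window: #4 on 1997-05-04 (3×11 = 33 days in).
1997-06-08 is 68 days after the start; 68 ÷ 11 = 6 remainder 2. Last occurrence in the window: #7 on 1997-06-06.
Occurrences #4 through #7: 4 in total.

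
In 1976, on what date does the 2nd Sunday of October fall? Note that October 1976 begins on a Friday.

October 1976 begins on a Friday, so the first Sunday is October 3 (2 days later).
The 2nd Sunday is 1 weeks later: 3 + 7 = 10.

October 10, 1976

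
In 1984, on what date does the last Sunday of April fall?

The first Sunday of April 1984 is April 1.
April 1984 has 30 days. Adding weeks: 1, 8, 15, 22, 29 — the last one ≤ 30 is the 29th.

April 29, 1984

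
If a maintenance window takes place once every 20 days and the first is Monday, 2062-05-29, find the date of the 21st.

The 21st occurrence is 20 intervals after the first: 20 × 20 = 400 days after 2062-05-29.
May has 31 days — 2 days to the end of May leaves 398.
June has 30 days (368 left).
July has 31 days (337 left).
August has 31 days (306 left).
September has 30 days (276 left).
October has 31 days (245 left).
November has 30 days (215 left).
December has 31 days (184 left).
January has 31 days (153 left).
February has 28 days (125 left).
March has 31 days (94 left).
April has 30 days (64 left).
May has 31 days (33 left).
June has 30 days (3 left).
3 days into July → 2063-07-03.

2063-07-03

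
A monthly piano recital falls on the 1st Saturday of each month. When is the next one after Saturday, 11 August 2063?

1 September 2063

August 2063 starts on a Wednesday, so its 1st Saturday is 4 August 2063 (3 days in).
That is not after 11 August 2063, so look at September 2063.
September 2063 starts on a Saturday, so its 1st Saturday is 1 September 2063.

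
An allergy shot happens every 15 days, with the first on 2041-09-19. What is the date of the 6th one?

The 6th occurrence is 5 intervals after the first: 5 × 15 = 75 days after 2041-09-19.
September has 30 days — 11 days to the end of September leaves 64.
October has 31 days (33 left).
November has 30 days (3 left).
3 days into December → 2041-12-03.

2041-12-03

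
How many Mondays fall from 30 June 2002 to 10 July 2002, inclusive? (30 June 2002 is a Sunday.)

2

30 June 2002 is a Sunday; the first Monday on or after it is 1 July 2002 (1 day later).
From 1 July 2002 to 10 July 2002 is 10 − 1 = 9 days.
9 ÷ 7 = 1 full weeks with remainder 2, so 1 more Mondays after the first → 2.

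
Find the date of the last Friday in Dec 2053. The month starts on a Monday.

Dec 2053 begins on a Monday, so the first Friday is Dec 5 (4 days later).
Dec 2053 has 31 days. Adding weeks: 5, 12, 19, 26 — the last one ≤ 31 is the 26th.

Dec 26, 2053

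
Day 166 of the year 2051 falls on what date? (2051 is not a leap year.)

Jan has 31 days (166 − 31 = 135 remain).
Feb has 28 days (135 − 28 = 107 remain).
Mar has 31 days (107 − 31 = 76 remain).
Apr has 30 days (76 − 30 = 46 remain).
May has 31 days (46 − 31 = 15 remain).
15 into Jun → Jun 15.

Jun 15, 2051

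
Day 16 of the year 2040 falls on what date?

16 into Jan → Jan 16.

Jan 16, 2040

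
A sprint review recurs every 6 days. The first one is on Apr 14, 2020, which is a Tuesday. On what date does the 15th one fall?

The 15th occurrence is 14 intervals after the first: 14 × 6 = 84 days after Apr 14, 2020.
Apr has 30 days — 16 days to the end of Apr leaves 68.
May has 31 days (37 left).
Jun has 30 days (7 left).
7 days into Jul → Jul 7, 2020.

Jul 7, 2020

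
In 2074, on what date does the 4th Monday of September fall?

The first Monday of September 2074 is September 3.
The 4th Monday is 3 weeks later: 3 + 21 = 24.

24 September 2074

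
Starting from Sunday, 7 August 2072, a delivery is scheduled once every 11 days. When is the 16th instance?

The 16th occurrence is 15 intervals after the first: 15 × 11 = 165 days after 7 August 2072.
August has 31 days — 24 days to the end of August leaves 141.
September has 30 days (111 left).
October has 31 days (80 left).
November has 30 days (50 left).
December has 31 days (19 left).
19 days into January → 19 January 2073.

19 January 2073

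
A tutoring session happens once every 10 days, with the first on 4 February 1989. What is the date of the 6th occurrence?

The 6th occurrence is 5 intervals after the first: 5 × 10 = 50 days after 4 February 1989.
February has 28 days — 24 days to the end of February leaves 26.
26 days into March → 26 March 1989.

26 March 1989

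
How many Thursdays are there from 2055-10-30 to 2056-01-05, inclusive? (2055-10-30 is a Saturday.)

9

2055-10-30 is a Saturday; the first Thursday on or after it is 2055-11-04 (5 days later).
From 2055-11-04 to 2056-01-05: 26 + 31 + 5 = 62 days (rest of November, December, January).
62 ÷ 7 = 8 full weeks with remainder 6, so 8 more Thursdays after the first → 9.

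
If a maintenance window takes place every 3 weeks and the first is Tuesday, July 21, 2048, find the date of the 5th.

October 13, 2048

The 5th occurrence is 4 intervals after the first: 4 × 21 = 84 days after July 21, 2048.
July has 31 days — 10 days to the end of July leaves 74.
August has 31 days (43 left).
September has 30 days (13 left).
13 days into October → October 13, 2048.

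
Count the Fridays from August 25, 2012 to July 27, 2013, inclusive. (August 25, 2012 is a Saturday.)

48

August 25, 2012 is a Saturday; the first Friday on or after it is August 31, 2012 (6 days later).
From August 31, 2012 to July 27, 2013: 122 + 208 = 330 days (rest of 2012, to July 27, 2013 in 2013).
330 ÷ 7 = 47 full weeks with remainder 1, so 47 more Fridays after the first → 48.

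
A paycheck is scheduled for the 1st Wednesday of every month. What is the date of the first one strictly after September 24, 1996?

September 1996 starts on a Sunday, so its 1st Wednesday is September 4, 1996 (3 days in).
That is not after September 24, 1996, so look at October 1996.
October 1996 starts on a Tuesday, so its 1st Wednesday is October 2, 1996 (1 day in).

October 2, 1996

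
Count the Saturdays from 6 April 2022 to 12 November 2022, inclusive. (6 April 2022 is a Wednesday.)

32

6 April 2022 is a Wednesday; the first Saturday on or after it is 9 April 2022 (3 days later).
From 9 April 2022 to 12 November 2022: 21 + 31 + 30 + 31 + 31 + 30 + 31 + 12 = 217 days (rest of April, May, June, July, August, September, October, November).
217 ÷ 7 = 31 full weeks with remainder 0, so 31 more Saturdays after the first → 32.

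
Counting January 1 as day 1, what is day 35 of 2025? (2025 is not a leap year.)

February 4, 2025

January has 31 days (35 − 31 = 4 remain).
4 into February → February 4.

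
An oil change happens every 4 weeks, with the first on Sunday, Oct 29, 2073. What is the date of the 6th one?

The 6th occurrence is 5 intervals after the first: 5 × 28 = 140 days after Oct 29, 2073.
Oct has 31 days — 2 days to the end of Oct leaves 138.
Nov has 30 days (108 left).
Dec has 31 days (77 left).
Jan has 31 days (46 left).
Feb has 28 days (18 left).
18 days into Mar → Mar 18, 2074.

Mar 18, 2074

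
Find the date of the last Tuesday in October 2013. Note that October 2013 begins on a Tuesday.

October 2013 begins on a Tuesday, so the first Tuesday is October 1.
October 2013 has 31 days. Adding weeks: 1, 8, 15, 22, 29 — the last one ≤ 31 is the 29th.

2013-10-29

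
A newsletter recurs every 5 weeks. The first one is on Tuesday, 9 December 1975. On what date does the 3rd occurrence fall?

17 February 1976

The 3rd occurrence is 2 intervals after the first: 2 × 35 = 70 days after 9 December 1975.
December has 31 days — 22 days to the end of December leaves 48.
January has 31 days (17 left).
17 days into February → 17 February 1976.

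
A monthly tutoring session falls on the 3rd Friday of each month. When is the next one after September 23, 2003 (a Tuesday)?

September 2003 starts on a Monday; its first Friday is the 5th, so the 3rd Friday is the 19th — September 19, 2003.
That is not after September 23, 2003, so look at October 2003.
October 2003 starts on a Wednesday; its first Friday is the 3rd, so the 3rd Friday is the 17th — October 17, 2003.

October 17, 2003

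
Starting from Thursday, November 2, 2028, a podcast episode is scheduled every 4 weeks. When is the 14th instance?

November 1, 2029

The 14th occurrence is 13 intervals after the first: 13 × 28 = 364 days after November 2, 2028.
November has 30 days — 28 days to the end of November leaves 336.
December has 31 days (305 left).
January has 31 days (274 left).
February has 28 days (246 left).
March has 31 days (215 left).
April has 30 days (185 left).
May has 31 days (154 left).
June has 30 days (124 left).
July has 31 days (93 left).
August has 31 days (62 left).
September has 30 days (32 left).
October has 31 days (1 left).
1 day into November → November 1, 2029.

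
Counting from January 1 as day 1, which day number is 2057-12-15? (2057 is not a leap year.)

Days in months before December: 31 + 28 + 31 + 30 + 31 + 30 + 31 + 31 + 30 + 31 + 30 = 334.
Plus 15 days into December → day 349.

349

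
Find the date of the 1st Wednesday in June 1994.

1994-06-01

The first Wednesday of June 1994 is June 1.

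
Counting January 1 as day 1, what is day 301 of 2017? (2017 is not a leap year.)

January has 31 days (301 − 31 = 270 remain).
February has 28 days (270 − 28 = 242 remain).
March has 31 days (242 − 31 = 211 remain).
April has 30 days (211 − 30 = 181 remain).
May has 31 days (181 − 31 = 150 remain).
June has 30 days (150 − 30 = 120 remain).
July has 31 days (120 − 31 = 89 remain).
August has 31 days (89 − 31 = 58 remain).
September has 30 days (58 − 30 = 28 remain).
28 into October → October 28.

28 October 2017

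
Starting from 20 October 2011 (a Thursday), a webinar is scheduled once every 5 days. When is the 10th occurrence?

The 10th occurrence is 9 intervals after the first: 9 × 5 = 45 days after 20 October 2011.
October has 31 days — 11 days to the end of October leaves 34.
November has 30 days (4 left).
4 days into December → 4 December 2011.

4 December 2011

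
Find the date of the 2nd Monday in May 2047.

2047-05-13

The first Monday of May 2047 is May 6.
The 2nd Monday is 1 weeks later: 6 + 7 = 13.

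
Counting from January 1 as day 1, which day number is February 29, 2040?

Days in months before February: 31 = 31.
Plus 29 days into February → day 60.

60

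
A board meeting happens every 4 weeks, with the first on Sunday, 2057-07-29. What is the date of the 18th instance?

The 18th occurrence is 17 intervals after the first: 17 × 28 = 476 days after 2057-07-29.
July has 31 days — 2 days to the end of July leaves 474.
From end of July to end of 2057 is 153 days (321 left).
January has 31 days (290 left).
February has 28 days (262 left).
March has 31 days (231 left).
April has 30 days (201 left).
May has 31 days (170 left).
June has 30 days (140 left).
July has 31 days (109 left).
August has 31 days (78 left).
September has 30 days (48 left).
October has 31 days (17 left).
17 days into November → 2058-11-17.

2058-11-17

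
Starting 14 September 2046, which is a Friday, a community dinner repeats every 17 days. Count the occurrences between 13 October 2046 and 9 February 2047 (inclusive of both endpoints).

7

Occurrences land 17·i days after 14 September 2046 for i = 0, 1, 2, …
13 October 2046 is 29 days after the start; 29 ÷ 17 = 1 remainder 12; since the remainder is 12, round up to i = 2. First occurrence in the window: #3 on 18 October 2046 (2×17 = 34 days in).
9 February 2047 is 148 days after the start; 148 ÷ 17 = 8 remainder 12. Last occurrence in the window: #9 on 28 January 2047.
Occurrences #3 through #9: 7 in total.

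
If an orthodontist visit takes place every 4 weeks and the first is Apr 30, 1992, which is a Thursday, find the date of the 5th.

The 5th occurrence is 4 intervals after the first: 4 × 28 = 112 days after Apr 30, 1992.
Apr has 30 days — 0 days to the end of Apr leaves 112.
May has 31 days (81 left).
Jun has 30 days (51 left).
Jul has 31 days (20 left).
20 days into Aug → Aug 20, 1992.

Aug 20, 1992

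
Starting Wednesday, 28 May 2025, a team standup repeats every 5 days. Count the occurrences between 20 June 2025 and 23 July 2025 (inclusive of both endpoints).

7

Occurrences land 5·i days after 28 May 2025 for i = 0, 1, 2, …
20 June 2025 is 23 days after the start; 23 ÷ 5 = 4 remainder 3; since the remainder is 3, round up to i = 5. First occurrence in the window: #6 on 22 June 2025 (5×5 = 25 days in).
23 July 2025 is 56 days after the start; 56 ÷ 5 = 11 remainder 1. Last occurrence in the window: #12 on 22 July 2025.
Occurrences #6 through #12: 7 in total.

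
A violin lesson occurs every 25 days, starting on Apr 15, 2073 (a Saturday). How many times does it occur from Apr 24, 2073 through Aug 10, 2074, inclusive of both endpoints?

19

Occurrences land 25·i days after Apr 15, 2073 for i = 0, 1, 2, …
Apr 24, 2073 is 9 days after the start; 9 ÷ 25 = 0 remainder 9; since the remainder is 9, round up to i = 1. First occurrence in the window: #2 on May 10, 2073 (1×25 = 25 days in).
Aug 10, 2074 is 482 days after the start; 482 ÷ 25 = 19 remainder 7. Last occurrence in the window: #20 on Aug 3, 2074.
Occurrences #2 through #20: 19 in total.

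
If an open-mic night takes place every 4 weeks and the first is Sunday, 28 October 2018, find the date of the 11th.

4 August 2019

The 11th occurrence is 10 intervals after the first: 10 × 28 = 280 days after 28 October 2018.
October has 31 days — 3 days to the end of October leaves 277.
November has 30 days (247 left).
December has 31 days (216 left).
January has 31 days (185 left).
February has 28 days (157 left).
March has 31 days (126 left).
April has 30 days (96 left).
May has 31 days (65 left).
June has 30 days (35 left).
July has 31 days (4 left).
4 days into August → 4 August 2019.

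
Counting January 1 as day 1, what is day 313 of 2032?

8 November 2032

January has 31 days (313 − 31 = 282 remain).
February has 29 days (282 − 29 = 253 remain).
March has 31 days (253 − 31 = 222 remain).
April has 30 days (222 − 30 = 192 remain).
May has 31 days (192 − 31 = 161 remain).
June has 30 days (161 − 30 = 131 remain).
July has 31 days (131 − 31 = 100 remain).
August has 31 days (100 − 31 = 69 remain).
September has 30 days (69 − 30 = 39 remain).
October has 31 days (39 − 31 = 8 remain).
8 into November → November 8.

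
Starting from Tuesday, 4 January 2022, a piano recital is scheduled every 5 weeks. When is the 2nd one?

The 2nd occurrence is 1 interval after the first: 1 × 35 = 35 days after 4 January 2022.
January has 31 days — 27 days to the end of January leaves 8.
8 days into February → 8 February 2022.

8 February 2022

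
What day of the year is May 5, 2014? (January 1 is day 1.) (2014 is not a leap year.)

125

Days in months before May: 31 + 28 + 31 + 30 = 120.
Plus 5 days into May → day 125.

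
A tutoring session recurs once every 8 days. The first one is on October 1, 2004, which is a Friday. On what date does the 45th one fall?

September 18, 2005

The 45th occurrence is 44 intervals after the first: 44 × 8 = 352 days after October 1, 2004.
October has 31 days — 30 days to the end of October leaves 322.
November has 30 days (292 left).
December has 31 days (261 left).
January has 31 days (230 left).
February has 28 days (202 left).
March has 31 days (171 left).
April has 30 days (141 left).
May has 31 days (110 left).
June has 30 days (80 left).
July has 31 days (49 left).
August has 31 days (18 left).
18 days into September → September 18, 2005.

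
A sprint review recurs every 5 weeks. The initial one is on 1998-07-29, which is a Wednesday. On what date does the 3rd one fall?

1998-10-07

The 3rd occurrence is 2 intervals after the first: 2 × 35 = 70 days after 1998-07-29.
July has 31 days — 2 days to the end of July leaves 68.
August has 31 days (37 left).
September has 30 days (7 left).
7 days into October → 1998-10-07.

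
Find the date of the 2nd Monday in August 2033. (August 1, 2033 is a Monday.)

8 August 2033

August 2033 begins on a Monday, so the first Monday is August 1.
The 2nd Monday is 1 weeks later: 1 + 7 = 8.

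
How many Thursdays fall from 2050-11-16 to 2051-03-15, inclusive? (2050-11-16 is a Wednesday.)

2050-11-16 is a Wednesday; the first Thursday on or after it is 2050-11-17 (1 day later).
From 2050-11-17 to 2051-03-15: 13 + 31 + 31 + 28 + 15 = 118 days (rest of November, December, January, February, March).
118 ÷ 7 = 16 full weeks with remainder 6, so 16 more Thursdays after the first → 17.

17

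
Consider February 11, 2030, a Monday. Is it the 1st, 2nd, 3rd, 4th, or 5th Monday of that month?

2nd

Day 11 falls in week ⌈11/7⌉ of the month.
Days 1–7 hold the 1st Monday, 8–14 the 2nd, 15–21 the 3rd, 22–28 the 4th, 29–31 the 5th.
11 is in the range for the 2nd.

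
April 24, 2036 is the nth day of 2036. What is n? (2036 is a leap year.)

115

Days in months before April: 31 + 29 + 31 = 91.
Plus 24 days into April → day 115.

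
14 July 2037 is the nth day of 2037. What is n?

195

Days in months before July: 31 + 28 + 31 + 30 + 31 + 30 = 181.
Plus 14 days into July → day 195.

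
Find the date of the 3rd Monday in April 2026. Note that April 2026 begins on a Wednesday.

April 2026 begins on a Wednesday, so the first Monday is April 6 (5 days later).
The 3rd Monday is 2 weeks later: 6 + 14 = 20.

April 20, 2026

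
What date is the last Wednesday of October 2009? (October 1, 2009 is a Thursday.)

2009-10-28

October 2009 begins on a Thursday, so the first Wednesday is October 7 (6 days later).
October 2009 has 31 days. Adding weeks: 7, 14, 21, 28 — the last one ≤ 31 is the 28th.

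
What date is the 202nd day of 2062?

Jan has 31 days (202 − 31 = 171 remain).
Feb has 28 days (171 − 28 = 143 remain).
Mar has 31 days (143 − 31 = 112 remain).
Apr has 30 days (112 − 30 = 82 remain).
May has 31 days (82 − 31 = 51 remain).
Jun has 30 days (51 − 30 = 21 remain).
21 into Jul → Jul 21.

Jul 21, 2062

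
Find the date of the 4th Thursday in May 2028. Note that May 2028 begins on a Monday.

2028-05-25

May 2028 begins on a Monday, so the first Thursday is May 4 (3 days later).
The 4th Thursday is 3 weeks later: 4 + 21 = 25.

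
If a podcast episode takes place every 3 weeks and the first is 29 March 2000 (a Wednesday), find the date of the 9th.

13 September 2000

The 9th occurrence is 8 intervals after the first: 8 × 21 = 168 days after 29 March 2000.
March has 31 days — 2 days to the end of March leaves 166.
April has 30 days (136 left).
May has 31 days (105 left).
June has 30 days (75 left).
July has 31 days (44 left).
August has 31 days (13 left).
13 days into September → 13 September 2000.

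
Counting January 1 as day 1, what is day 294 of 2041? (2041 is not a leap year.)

2041-10-21

January has 31 days (294 − 31 = 263 remain).
February has 28 days (263 − 28 = 235 remain).
March has 31 days (235 − 31 = 204 remain).
April has 30 days (204 − 30 = 174 remain).
May has 31 days (174 − 31 = 143 remain).
June has 30 days (143 − 30 = 113 remain).
July has 31 days (113 − 31 = 82 remain).
August has 31 days (82 − 31 = 51 remain).
September has 30 days (51 − 30 = 21 remain).
21 into October → October 21.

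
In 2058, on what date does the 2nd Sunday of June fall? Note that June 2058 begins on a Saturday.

2058-06-09

June 2058 begins on a Saturday, so the first Sunday is June 2 (1 day later).
The 2nd Sunday is 1 weeks later: 2 + 7 = 9.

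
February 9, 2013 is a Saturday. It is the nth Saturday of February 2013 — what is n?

Day 9 falls in week ⌈9/7⌉ of the month.
Days 1–7 hold the 1st Saturday, 8–14 the 2nd, 15–21 the 3rd, 22–28 the 4th, 29–31 the 5th.
9 is in the range for the 2nd.

2nd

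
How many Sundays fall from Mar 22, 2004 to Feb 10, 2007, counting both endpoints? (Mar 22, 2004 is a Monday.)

150

Mar 22, 2004 is a Monday; the first Sunday on or after it is Mar 28, 2004 (6 days later).
From Mar 28, 2004 to Feb 10, 2007: 278 + 365 + 365 + 41 = 1049 days (rest of 2004, 2005, 2006, to Feb 10, 2007 in 2007).
1049 ÷ 7 = 149 full weeks with remainder 6, so 149 more Sundays after the first → 150.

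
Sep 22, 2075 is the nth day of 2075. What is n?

Days in months before Sep: 31 + 28 + 31 + 30 + 31 + 30 + 31 + 31 = 243.
Plus 22 days into Sep → day 265.

265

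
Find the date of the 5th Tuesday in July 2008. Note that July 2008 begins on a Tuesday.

2008-07-29

July 2008 begins on a Tuesday, so the first Tuesday is July 1.
The 5th Tuesday is 4 weeks later: 1 + 28 = 29.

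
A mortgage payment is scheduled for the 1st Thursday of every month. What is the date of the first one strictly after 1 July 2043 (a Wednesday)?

2 July 2043

July 2043 starts on a Wednesday, so its 1st Thursday is 2 July 2043 (1 day in).
2 July 2043 is after 1 July 2043, so that is the next one.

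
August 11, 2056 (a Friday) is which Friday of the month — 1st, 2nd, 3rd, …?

Day 11 falls in week ⌈11/7⌉ of the month.
Days 1–7 hold the 1st Friday, 8–14 the 2nd, 15–21 the 3rd, 22–28 the 4th, 29–31 the 5th.
11 is in the range for the 2nd.

2nd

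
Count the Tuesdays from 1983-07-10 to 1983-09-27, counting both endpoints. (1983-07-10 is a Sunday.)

1983-07-10 is a Sunday; the first Tuesday on or after it is 1983-07-12 (2 days later).
From 1983-07-12 to 1983-09-27: 19 + 31 + 27 = 77 days (rest of July, August, September).
77 ÷ 7 = 11 full weeks with remainder 0, so 11 more Tuesdays after the first → 12.

12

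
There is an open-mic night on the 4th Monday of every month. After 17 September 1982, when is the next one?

September 1982 starts on a Wednesday; its first Monday is the 6th, so the 4th Monday is the 27th — 27 September 1982.
27 September 1982 is after 17 September 1982, so that is the next one.

27 September 1982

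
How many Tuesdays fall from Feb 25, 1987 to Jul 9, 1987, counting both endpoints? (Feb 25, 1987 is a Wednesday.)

19

Feb 25, 1987 is a Wednesday; the first Tuesday on or after it is Mar 3, 1987 (6 days later).
From Mar 3, 1987 to Jul 9, 1987: 28 + 30 + 31 + 30 + 9 = 128 days (rest of Mar, Apr, May, Jun, Jul).
128 ÷ 7 = 18 full weeks with remainder 2, so 18 more Tuesdays after the first → 19.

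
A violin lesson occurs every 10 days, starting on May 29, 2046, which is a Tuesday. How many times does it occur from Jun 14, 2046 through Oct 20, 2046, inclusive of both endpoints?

Occurrences land 10·i days after May 29, 2046 for i = 0, 1, 2, …
Jun 14, 2046 is 16 days after the start; 16 ÷ 10 = 1 remainder 6; since the remainder is 6, round up to i = 2. First occurrence in the window: #3 on Jun 18, 2046 (2×10 = 20 days in).
Oct 20, 2046 is 144 days after the start; 144 ÷ 10 = 14 remainder 4. Last occurrence in the window: #15 on Oct 16, 2046.
Occurrences #3 through #15: 13 in total.

13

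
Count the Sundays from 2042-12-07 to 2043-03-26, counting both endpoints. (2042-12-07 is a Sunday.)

2042-12-07 is a Sunday; the first Sunday on or after it is 2042-12-07.
From 2042-12-07 to 2043-03-26: 24 + 31 + 28 + 26 = 109 days (rest of December, January, February, March).
109 ÷ 7 = 15 full weeks with remainder 4, so 15 more Sundays after the first → 16.

16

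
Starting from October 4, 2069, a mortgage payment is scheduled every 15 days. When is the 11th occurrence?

March 3, 2070

The 11th occurrence is 10 intervals after the first: 10 × 15 = 150 days after October 4, 2069.
October has 31 days — 27 days to the end of October leaves 123.
November has 30 days (93 left).
December has 31 days (62 left).
January has 31 days (31 left).
February has 28 days (3 left).
3 days into March → March 3, 2070.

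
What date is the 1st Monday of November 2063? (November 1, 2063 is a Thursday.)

November 2063 begins on a Thursday, so the first Monday is November 5 (4 days later).

November 5, 2063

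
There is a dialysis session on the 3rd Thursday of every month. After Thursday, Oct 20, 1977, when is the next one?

Nov 17, 1977

Oct 1977 starts on a Saturday; its first Thursday is the 6th, so the 3rd Thursday is the 20th — Oct 20, 1977.
That is not after Oct 20, 1977, so look at Nov 1977.
Nov 1977 starts on a Tuesday; its first Thursday is the 3rd, so the 3rd Thursday is the 17th — Nov 17, 1977.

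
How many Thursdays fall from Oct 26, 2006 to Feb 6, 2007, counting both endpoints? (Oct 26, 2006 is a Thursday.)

15

Oct 26, 2006 is a Thursday; the first Thursday on or after it is Oct 26, 2006.
From Oct 26, 2006 to Feb 6, 2007: 5 + 30 + 31 + 31 + 6 = 103 days (rest of Oct, Nov, Dec, Jan, Feb).
103 ÷ 7 = 14 full weeks with remainder 5, so 14 more Thursdays after the first → 15.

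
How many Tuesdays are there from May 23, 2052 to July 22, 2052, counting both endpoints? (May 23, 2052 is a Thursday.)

May 23, 2052 is a Thursday; the first Tuesday on or after it is May 28, 2052 (5 days later).
From May 28, 2052 to July 22, 2052: 3 + 30 + 22 = 55 days (rest of May, June, July).
55 ÷ 7 = 7 full weeks with remainder 6, so 7 more Tuesdays after the first → 8.

8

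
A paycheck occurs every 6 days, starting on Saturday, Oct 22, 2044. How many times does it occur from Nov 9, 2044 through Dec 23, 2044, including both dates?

Occurrences land 6·i days after Oct 22, 2044 for i = 0, 1, 2, …
Nov 9, 2044 is 18 days after the start; 18 ÷ 6 = 3 remainder 0. First occurrence in the window: #4 on Nov 9, 2044 (3×6 = 18 days in).
Dec 23, 2044 is 62 days after the start; 62 ÷ 6 = 10 remainder 2. Last occurrence in the window: #11 on Dec 21, 2044.
Occurrences #4 through #11: 8 in total.

8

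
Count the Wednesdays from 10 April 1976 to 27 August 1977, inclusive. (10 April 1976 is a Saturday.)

72

10 April 1976 is a Saturday; the first Wednesday on or after it is 14 April 1976 (4 days later).
From 14 April 1976 to 27 August 1977: 261 + 239 = 500 days (rest of 1976, to 27 August 1977 in 1977).
500 ÷ 7 = 71 full weeks with remainder 3, so 71 more Wednesdays after the first → 72.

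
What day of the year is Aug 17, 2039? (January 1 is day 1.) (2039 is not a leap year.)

Days in months before Aug: 31 + 28 + 31 + 30 + 31 + 30 + 31 = 212.
Plus 17 days into Aug → day 229.

229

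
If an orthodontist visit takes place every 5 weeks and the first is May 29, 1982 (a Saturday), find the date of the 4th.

The 4th occurrence is 3 intervals after the first: 3 × 35 = 105 days after May 29, 1982.
May has 31 days — 2 days to the end of May leaves 103.
June has 30 days (73 left).
July has 31 days (42 left).
August has 31 days (11 left).
11 days into September → September 11, 1982.

September 11, 1982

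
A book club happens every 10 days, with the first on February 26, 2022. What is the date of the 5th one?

The 5th occurrence is 4 intervals after the first: 4 × 10 = 40 days after February 26, 2022.
February has 28 days — 2 days to the end of February leaves 38.
March has 31 days (7 left).
7 days into April → April 7, 2022.

April 7, 2022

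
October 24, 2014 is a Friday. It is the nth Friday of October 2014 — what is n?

4th

Day 24 falls in week ⌈24/7⌉ of the month.
Days 1–7 hold the 1st Friday, 8–14 the 2nd, 15–21 the 3rd, 22–28 the 4th, 29–31 the 5th.
24 is in the range for the 4th.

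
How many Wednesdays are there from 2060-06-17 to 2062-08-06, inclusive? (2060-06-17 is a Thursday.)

2060-06-17 is a Thursday; the first Wednesday on or after it is 2060-06-23 (6 days later).
From 2060-06-23 to 2062-08-06: 191 + 365 + 218 = 774 days (rest of 2060, 2061, to 2062-08-06 in 2062).
774 ÷ 7 = 110 full weeks with remainder 4, so 110 more Wednesdays after the first → 111.

111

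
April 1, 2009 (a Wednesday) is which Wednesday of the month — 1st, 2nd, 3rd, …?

1st

Day 1 falls in week ⌈1/7⌉ of the month.
Days 1–7 hold the 1st Wednesday, 8–14 the 2nd, 15–21 the 3rd, 22–28 the 4th, 29–31 the 5th.
1 is in the range for the 1st.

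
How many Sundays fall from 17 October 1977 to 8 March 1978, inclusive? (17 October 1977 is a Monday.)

17 October 1977 is a Monday; the first Sunday on or after it is 23 October 1977 (6 days later).
From 23 October 1977 to 8 March 1978: 8 + 30 + 31 + 31 + 28 + 8 = 136 days (rest of October, November, December, January, February, March).
136 ÷ 7 = 19 full weeks with remainder 3, so 19 more Sundays after the first → 20.

20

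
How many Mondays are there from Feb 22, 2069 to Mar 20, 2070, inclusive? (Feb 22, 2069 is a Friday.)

56

Feb 22, 2069 is a Friday; the first Monday on or after it is Feb 25, 2069 (3 days later).
From Feb 25, 2069 to Mar 20, 2070: 309 + 79 = 388 days (rest of 2069, to Mar 20, 2070 in 2070).
388 ÷ 7 = 55 full weeks with remainder 3, so 55 more Mondays after the first → 56.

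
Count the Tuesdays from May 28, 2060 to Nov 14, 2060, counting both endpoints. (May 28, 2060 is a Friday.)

24

May 28, 2060 is a Friday; the first Tuesday on or after it is Jun 1, 2060 (4 days later).
From Jun 1, 2060 to Nov 14, 2060: 29 + 31 + 31 + 30 + 31 + 14 = 166 days (rest of Jun, Jul, Aug, Sep, Oct, Nov).
166 ÷ 7 = 23 full weeks with remainder 5, so 23 more Tuesdays after the first → 24.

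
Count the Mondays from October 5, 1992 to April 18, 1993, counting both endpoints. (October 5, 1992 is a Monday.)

October 5, 1992 is a Monday; the first Monday on or after it is October 5, 1992.
From October 5, 1992 to April 18, 1993: 26 + 30 + 31 + 31 + 28 + 31 + 18 = 195 days (rest of October, November, December, January, February, March, April).
195 ÷ 7 = 27 full weeks with remainder 6, so 27 more Mondays after the first → 28.

28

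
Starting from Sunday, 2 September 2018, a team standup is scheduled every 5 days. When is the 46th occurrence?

15 April 2019

The 46th occurrence is 45 intervals after the first: 45 × 5 = 225 days after 2 September 2018.
September has 30 days — 28 days to the end of September leaves 197.
October has 31 days (166 left).
November has 30 days (136 left).
December has 31 days (105 left).
January has 31 days (74 left).
February has 28 days (46 left).
March has 31 days (15 left).
15 days into April → 15 April 2019.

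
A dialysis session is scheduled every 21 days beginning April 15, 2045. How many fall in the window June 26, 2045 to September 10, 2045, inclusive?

Occurrences land 21·i days after April 15, 2045 for i = 0, 1, 2, …
June 26, 2045 is 72 days after the start; 72 ÷ 21 = 3 remainder 9; since the remainder is 9, round up to i = 4. First occurrence in the window: #5 on July 8, 2045 (4×21 = 84 days in).
September 10, 2045 is 148 days after the start; 148 ÷ 21 = 7 remainder 1. Last occurrence in the window: #8 on September 9, 2045.
Occurrences #5 through #8: 4 in total.

4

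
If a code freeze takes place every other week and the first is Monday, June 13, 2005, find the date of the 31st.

August 7, 2006

The 31st occurrence is 30 intervals after the first: 30 × 14 = 420 days after June 13, 2005.
June has 30 days — 17 days to the end of June leaves 403.
From end of June to end of 2005 is 184 days (219 left).
January has 31 days (188 left).
February has 28 days (160 left).
March has 31 days (129 left).
April has 30 days (99 left).
May has 31 days (68 left).
June has 30 days (38 left).
July has 31 days (7 left).
7 days into August → August 7, 2006.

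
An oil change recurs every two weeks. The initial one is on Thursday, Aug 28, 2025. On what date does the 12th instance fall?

The 12th occurrence is 11 intervals after the first: 11 × 14 = 154 days after Aug 28, 2025.
Aug has 31 days — 3 days to the end of Aug leaves 151.
Sep has 30 days (121 left).
Oct has 31 days (90 left).
Nov has 30 days (60 left).
Dec has 31 days (29 left).
29 days into Jan → Jan 29, 2026.

Jan 29, 2026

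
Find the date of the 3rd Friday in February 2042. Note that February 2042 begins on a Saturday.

2042-02-21

February 2042 begins on a Saturday, so the first Friday is February 7 (6 days later).
The 3rd Friday is 2 weeks later: 7 + 14 = 21.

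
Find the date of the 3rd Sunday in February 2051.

February 2051 begins on a Wednesday, so the first Sunday is February 5 (4 days later).
The 3rd Sunday is 2 weeks later: 5 + 14 = 19.

February 19, 2051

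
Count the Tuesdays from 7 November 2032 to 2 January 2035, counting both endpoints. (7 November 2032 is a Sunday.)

113

7 November 2032 is a Sunday; the first Tuesday on or after it is 9 November 2032 (2 days later).
From 9 November 2032 to 2 January 2035: 52 + 365 + 365 + 2 = 784 days (rest of 2032, 2033, 2034, to 2 January 2035 in 2035).
784 ÷ 7 = 112 full weeks with remainder 0, so 112 more Tuesdays after the first → 113.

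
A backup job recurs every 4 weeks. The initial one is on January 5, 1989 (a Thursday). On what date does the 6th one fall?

The 6th occurrence is 5 intervals after the first: 5 × 28 = 140 days after January 5, 1989.
January has 31 days — 26 days to the end of January leaves 114.
February has 28 days (86 left).
March has 31 days (55 left).
April has 30 days (25 left).
25 days into May → May 25, 1989.

May 25, 1989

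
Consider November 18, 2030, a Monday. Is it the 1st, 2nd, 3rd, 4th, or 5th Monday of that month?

Day 18 falls in week ⌈18/7⌉ of the month.
Days 1–7 hold the 1st Monday, 8–14 the 2nd, 15–21 the 3rd, 22–28 the 4th, 29–31 the 5th.
18 is in the range for the 3rd.

3rd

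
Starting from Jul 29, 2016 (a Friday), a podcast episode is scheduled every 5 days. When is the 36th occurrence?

The 36th occurrence is 35 intervals after the first: 35 × 5 = 175 days after Jul 29, 2016.
Jul has 31 days — 2 days to the end of Jul leaves 173.
Aug has 31 days (142 left).
Sep has 30 days (112 left).
Oct has 31 days (81 left).
Nov has 30 days (51 left).
Dec has 31 days (20 left).
20 days into Jan → Jan 20, 2017.

Jan 20, 2017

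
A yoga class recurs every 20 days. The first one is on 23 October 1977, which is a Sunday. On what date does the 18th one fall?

The 18th occurrence is 17 intervals after the first: 17 × 20 = 340 days after 23 October 1977.
October has 31 days — 8 days to the end of October leaves 332.
November has 30 days (302 left).
December has 31 days (271 left).
January has 31 days (240 left).
February has 28 days (212 left).
March has 31 days (181 left).
April has 30 days (151 left).
May has 31 days (120 left).
June has 30 days (90 left).
July has 31 days (59 left).
August has 31 days (28 left).
28 days into September → 28 September 1978.

28 September 1978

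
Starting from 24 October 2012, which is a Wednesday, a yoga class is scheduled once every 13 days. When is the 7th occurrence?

10 January 2013

The 7th occurrence is 6 intervals after the first: 6 × 13 = 78 days after 24 October 2012.
October has 31 days — 7 days to the end of October leaves 71.
November has 30 days (41 left).
December has 31 days (10 left).
10 days into January → 10 January 2013.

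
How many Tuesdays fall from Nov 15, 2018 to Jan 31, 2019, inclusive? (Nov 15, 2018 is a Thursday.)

Nov 15, 2018 is a Thursday; the first Tuesday on or after it is Nov 20, 2018 (5 days later).
From Nov 20, 2018 to Jan 31, 2019: 10 + 31 + 31 = 72 days (rest of Nov, Dec, Jan).
72 ÷ 7 = 10 full weeks with remainder 2, so 10 more Tuesdays after the first → 11.

11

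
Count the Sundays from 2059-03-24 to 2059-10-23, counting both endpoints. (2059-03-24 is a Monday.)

2059-03-24 is a Monday; the first Sunday on or after it is 2059-03-30 (6 days later).
From 2059-03-30 to 2059-10-23: 1 + 30 + 31 + 30 + 31 + 31 + 30 + 23 = 207 days (rest of March, April, May, June, July, August, September, October).
207 ÷ 7 = 29 full weeks with remainder 4, so 29 more Sundays after the first → 30.

30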